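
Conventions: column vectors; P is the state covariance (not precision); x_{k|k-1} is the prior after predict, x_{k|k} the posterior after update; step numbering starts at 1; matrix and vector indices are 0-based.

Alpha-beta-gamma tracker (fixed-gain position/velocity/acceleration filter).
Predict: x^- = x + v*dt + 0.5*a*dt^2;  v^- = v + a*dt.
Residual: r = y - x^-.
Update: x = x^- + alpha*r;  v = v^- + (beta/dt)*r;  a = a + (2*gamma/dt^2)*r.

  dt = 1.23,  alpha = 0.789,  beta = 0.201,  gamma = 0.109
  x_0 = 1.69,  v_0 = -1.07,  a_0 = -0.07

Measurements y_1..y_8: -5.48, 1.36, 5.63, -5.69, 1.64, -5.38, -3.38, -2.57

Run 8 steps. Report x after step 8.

x_post = -2.8063

step 1: x_pred=0.3209  r=-5.8009  x^+=-4.2560  v^+=-2.1041  a^+=-0.9059
step 2: x_pred=-7.5292  r=8.8892  x^+=-0.5156  v^+=-1.7657  a^+=0.3750
step 3: x_pred=-2.4037  r=8.0337  x^+=3.9349  v^+=0.0084  a^+=1.5326
step 4: x_pred=5.1046  r=-10.7946  x^+=-3.4123  v^+=0.1295  a^+=-0.0228
step 5: x_pred=-3.2703  r=4.9103  x^+=0.6039  v^+=0.9039  a^+=0.6847
step 6: x_pred=2.2337  r=-7.6137  x^+=-3.7735  v^+=0.5019  a^+=-0.4124
step 7: x_pred=-3.4681  r=0.0881  x^+=-3.3986  v^+=0.0091  a^+=-0.3997
step 8: x_pred=-3.6897  r=1.1197  x^+=-2.8063  v^+=-0.2995  a^+=-0.2383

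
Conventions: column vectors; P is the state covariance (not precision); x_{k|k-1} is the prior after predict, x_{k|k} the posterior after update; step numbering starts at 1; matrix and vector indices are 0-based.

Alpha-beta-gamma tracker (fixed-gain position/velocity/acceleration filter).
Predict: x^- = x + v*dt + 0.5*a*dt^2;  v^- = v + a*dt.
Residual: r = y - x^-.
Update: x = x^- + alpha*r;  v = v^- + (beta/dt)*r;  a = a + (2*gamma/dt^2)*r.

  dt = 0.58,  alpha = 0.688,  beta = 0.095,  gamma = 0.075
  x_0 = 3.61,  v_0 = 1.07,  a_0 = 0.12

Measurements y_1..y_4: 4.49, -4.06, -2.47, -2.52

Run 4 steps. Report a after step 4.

a_post = -3.2359

step 1: x_pred=4.2508  r=0.2392  x^+=4.4154  v^+=1.1788  a^+=0.2267
step 2: x_pred=5.1372  r=-9.1972  x^+=-1.1905  v^+=-0.1962  a^+=-3.8743
step 3: x_pred=-1.9559  r=-0.5141  x^+=-2.3096  v^+=-2.5275  a^+=-4.1036
step 4: x_pred=-4.4658  r=1.9458  x^+=-3.1271  v^+=-4.5889  a^+=-3.2359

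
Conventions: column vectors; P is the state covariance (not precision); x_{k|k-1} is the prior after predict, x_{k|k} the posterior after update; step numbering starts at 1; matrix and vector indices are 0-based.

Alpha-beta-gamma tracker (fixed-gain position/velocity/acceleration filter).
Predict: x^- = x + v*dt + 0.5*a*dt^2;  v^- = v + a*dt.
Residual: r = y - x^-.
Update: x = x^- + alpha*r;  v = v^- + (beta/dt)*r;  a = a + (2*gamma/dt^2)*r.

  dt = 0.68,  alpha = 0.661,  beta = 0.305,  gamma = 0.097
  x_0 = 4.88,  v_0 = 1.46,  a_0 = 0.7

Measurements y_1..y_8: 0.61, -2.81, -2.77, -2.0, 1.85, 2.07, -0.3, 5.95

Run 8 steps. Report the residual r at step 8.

step 1: x_pred=6.0346  r=-5.4246  x^+=2.4490  v^+=-0.4971  a^+=-1.5759
step 2: x_pred=1.7466  r=-4.5566  x^+=-1.2653  v^+=-3.6125  a^+=-3.4876
step 3: x_pred=-4.5281  r=1.7581  x^+=-3.3660  v^+=-5.1955  a^+=-2.7500
step 4: x_pred=-7.5347  r=5.5347  x^+=-3.8763  v^+=-4.5830  a^+=-0.4279
step 5: x_pred=-7.0916  r=8.9416  x^+=-1.1812  v^+=-0.8634  a^+=3.3236
step 6: x_pred=-0.9999  r=3.0699  x^+=1.0293  v^+=2.7736  a^+=4.6115
step 7: x_pred=3.9816  r=-4.2816  x^+=1.1514  v^+=3.9891  a^+=2.8152
step 8: x_pred=4.5149  r=1.4351  x^+=5.4635  v^+=6.5471  a^+=3.4173

resid = 1.4351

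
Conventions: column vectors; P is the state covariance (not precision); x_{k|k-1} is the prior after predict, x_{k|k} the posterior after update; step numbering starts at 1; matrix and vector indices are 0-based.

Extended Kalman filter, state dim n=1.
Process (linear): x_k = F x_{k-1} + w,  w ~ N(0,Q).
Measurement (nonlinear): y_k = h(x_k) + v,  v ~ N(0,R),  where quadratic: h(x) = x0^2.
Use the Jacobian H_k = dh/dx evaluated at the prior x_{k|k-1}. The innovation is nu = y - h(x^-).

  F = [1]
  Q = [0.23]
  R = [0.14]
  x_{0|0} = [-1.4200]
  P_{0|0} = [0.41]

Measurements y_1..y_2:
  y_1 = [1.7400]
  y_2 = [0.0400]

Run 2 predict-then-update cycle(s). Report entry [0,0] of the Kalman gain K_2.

step 1: x^-=[-1.4200]  P^-=[0.6400]  H_jac=[-2.8400]  S=[5.3020]  K=[-0.3428]  nu=[-0.2764]  x^+=[-1.3252]  P^+=[0.0169]
step 2: x^-=[-1.3252]  P^-=[0.2469]  H_jac=[-2.6505]  S=[1.8745]  K=[-0.3491]  nu=[-1.7163]  x^+=[-0.7261]  P^+=[0.0184]

K[0,0] = -0.3491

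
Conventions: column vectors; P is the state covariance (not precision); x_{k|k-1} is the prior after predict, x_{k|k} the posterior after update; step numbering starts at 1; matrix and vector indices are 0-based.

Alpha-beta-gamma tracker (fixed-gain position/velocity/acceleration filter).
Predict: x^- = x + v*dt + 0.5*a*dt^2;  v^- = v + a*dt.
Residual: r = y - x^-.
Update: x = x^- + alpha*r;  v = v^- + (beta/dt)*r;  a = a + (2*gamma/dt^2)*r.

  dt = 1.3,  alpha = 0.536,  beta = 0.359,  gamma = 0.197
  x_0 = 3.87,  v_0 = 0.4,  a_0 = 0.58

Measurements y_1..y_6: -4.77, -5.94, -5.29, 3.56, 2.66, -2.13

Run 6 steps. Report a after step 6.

a_post = 1.8491

step 1: x_pred=4.8801  r=-9.6501  x^+=-0.2924  v^+=-1.5109  a^+=-1.6698
step 2: x_pred=-3.6675  r=-2.2725  x^+=-4.8856  v^+=-4.3092  a^+=-2.1996
step 3: x_pred=-12.3462  r=7.0562  x^+=-8.5641  v^+=-5.2201  a^+=-0.5545
step 4: x_pred=-15.8187  r=19.3787  x^+=-5.4317  v^+=-0.5895  a^+=3.9633
step 5: x_pred=-2.8490  r=5.5090  x^+=0.1038  v^+=6.0842  a^+=5.2477
step 6: x_pred=12.4476  r=-14.5776  x^+=4.6340  v^+=8.8806  a^+=1.8491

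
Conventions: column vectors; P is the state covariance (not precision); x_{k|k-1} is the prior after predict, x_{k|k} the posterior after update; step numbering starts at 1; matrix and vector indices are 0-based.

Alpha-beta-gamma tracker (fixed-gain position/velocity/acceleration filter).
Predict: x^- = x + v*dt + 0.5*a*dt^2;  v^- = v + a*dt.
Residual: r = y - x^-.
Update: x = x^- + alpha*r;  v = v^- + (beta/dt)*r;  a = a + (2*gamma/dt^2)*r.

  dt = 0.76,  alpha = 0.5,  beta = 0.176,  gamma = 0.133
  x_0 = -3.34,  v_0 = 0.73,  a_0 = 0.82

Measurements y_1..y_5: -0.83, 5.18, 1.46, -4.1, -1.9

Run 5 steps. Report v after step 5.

v_post = -1.0125

step 1: x_pred=-2.5484  r=1.7184  x^+=-1.6892  v^+=1.7511  a^+=1.6114
step 2: x_pred=0.1070  r=5.0730  x^+=2.6435  v^+=4.1506  a^+=3.9476
step 3: x_pred=6.9380  r=-5.4780  x^+=4.1990  v^+=5.8821  a^+=1.4248
step 4: x_pred=9.0809  r=-13.1809  x^+=2.4905  v^+=3.9126  a^+=-4.6453
step 5: x_pred=4.1225  r=-6.0225  x^+=1.1112  v^+=-1.0125  a^+=-7.4188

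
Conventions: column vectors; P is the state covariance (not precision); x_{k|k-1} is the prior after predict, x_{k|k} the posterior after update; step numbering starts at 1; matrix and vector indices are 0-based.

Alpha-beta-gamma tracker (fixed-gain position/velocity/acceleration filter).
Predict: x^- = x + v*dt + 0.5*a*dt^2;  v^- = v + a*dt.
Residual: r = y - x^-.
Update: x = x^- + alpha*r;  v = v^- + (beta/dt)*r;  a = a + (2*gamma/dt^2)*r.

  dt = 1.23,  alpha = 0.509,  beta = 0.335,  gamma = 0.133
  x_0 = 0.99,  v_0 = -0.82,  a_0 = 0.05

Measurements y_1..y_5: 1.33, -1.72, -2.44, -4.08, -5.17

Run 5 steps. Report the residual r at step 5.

step 1: x_pred=0.0192  r=1.3108  x^+=0.6864  v^+=-0.4015  a^+=0.2805
step 2: x_pred=0.4047  r=-2.1247  x^+=-0.6768  v^+=-0.6352  a^+=-0.0931
step 3: x_pred=-1.5285  r=-0.9115  x^+=-1.9925  v^+=-0.9980  a^+=-0.2534
step 4: x_pred=-3.4116  r=-0.6684  x^+=-3.7518  v^+=-1.4917  a^+=-0.3709
step 5: x_pred=-5.8671  r=0.6971  x^+=-5.5123  v^+=-1.7580  a^+=-0.2483

resid = 0.6971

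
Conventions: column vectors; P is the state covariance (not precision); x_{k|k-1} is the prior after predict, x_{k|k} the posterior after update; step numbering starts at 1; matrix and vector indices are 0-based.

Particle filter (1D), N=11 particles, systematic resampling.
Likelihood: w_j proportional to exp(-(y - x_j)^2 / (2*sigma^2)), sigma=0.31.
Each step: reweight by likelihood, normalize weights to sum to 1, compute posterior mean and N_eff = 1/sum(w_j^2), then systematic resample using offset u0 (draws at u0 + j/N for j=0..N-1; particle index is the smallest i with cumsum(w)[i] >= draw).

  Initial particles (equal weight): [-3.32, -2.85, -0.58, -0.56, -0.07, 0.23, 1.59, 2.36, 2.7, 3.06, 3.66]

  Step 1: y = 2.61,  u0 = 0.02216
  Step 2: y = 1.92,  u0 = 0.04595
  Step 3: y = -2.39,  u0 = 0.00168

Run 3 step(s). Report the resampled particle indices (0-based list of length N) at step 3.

step 1: w=[0.0000, 0.0000, 0.0000, 0.0000, 0.0000, 0.0000, 0.0022, 0.3546, 0.4705, 0.1711, 0.0016]  mean=2.6402  Neff=2.6567  idx=[7, 7, 7, 7, 8, 8, 8, 8, 8, 9, 9]
step 2: w=[0.2181, 0.2181, 0.2181, 0.2181, 0.0252, 0.0252, 0.0252, 0.0252, 0.0252, 0.0007, 0.0007]  mean=2.4038  Neff=5.1671  idx=[0, 0, 1, 1, 1, 2, 2, 3, 3, 3, 7]
step 3: w=[0.1000, 0.1000, 0.1000, 0.1000, 0.1000, 0.1000, 0.1000, 0.1000, 0.1000, 0.1000, 0.0000]  mean=2.3600  Neff=10.0000  idx=[0, 0, 1, 2, 3, 4, 5, 6, 7, 8, 9]

resampled_idx = [0, 0, 1, 2, 3, 4, 5, 6, 7, 8, 9]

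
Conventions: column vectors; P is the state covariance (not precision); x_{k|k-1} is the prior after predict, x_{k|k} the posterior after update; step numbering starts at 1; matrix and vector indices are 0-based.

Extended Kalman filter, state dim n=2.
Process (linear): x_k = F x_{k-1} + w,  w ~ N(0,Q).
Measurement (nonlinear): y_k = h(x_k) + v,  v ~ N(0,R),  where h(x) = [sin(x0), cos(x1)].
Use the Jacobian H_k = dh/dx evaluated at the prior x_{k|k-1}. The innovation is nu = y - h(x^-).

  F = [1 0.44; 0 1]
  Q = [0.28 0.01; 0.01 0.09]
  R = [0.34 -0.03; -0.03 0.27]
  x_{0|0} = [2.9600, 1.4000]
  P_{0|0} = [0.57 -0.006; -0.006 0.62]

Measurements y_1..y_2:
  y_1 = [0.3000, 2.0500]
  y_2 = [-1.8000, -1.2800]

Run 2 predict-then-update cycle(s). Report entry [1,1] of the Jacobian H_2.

step 1: x^-=[3.5760, 1.4000]  P^-=[0.9648 0.2768; 0.2768 0.7100]  H_jac=[-0.9071 0.0000; 0.0000 -0.9854]  S=[1.1339 0.2174; 0.2174 0.9595]  K=[-0.7499 -0.1143; -0.0853 -0.7099]  nu=[0.7209, 1.8800]  x^+=[2.8204, 0.0039]  P^+=[0.2773 0.0085; 0.0085 0.1919]
step 2: x^-=[2.8222, 0.0039]  P^-=[0.6019 0.1029; 0.1029 0.2819]  H_jac=[-0.9494 0.0000; 0.0000 -0.0039]  S=[0.8826 -0.0296; -0.0296 0.2700]  K=[-0.6500 -0.0728; -0.1113 -0.0163]  nu=[-2.1140, -2.2800]  x^+=[4.3621, 0.2763]  P^+=[0.2305 0.0393; 0.0393 0.2710]

H_jac[1,1] = -0.0039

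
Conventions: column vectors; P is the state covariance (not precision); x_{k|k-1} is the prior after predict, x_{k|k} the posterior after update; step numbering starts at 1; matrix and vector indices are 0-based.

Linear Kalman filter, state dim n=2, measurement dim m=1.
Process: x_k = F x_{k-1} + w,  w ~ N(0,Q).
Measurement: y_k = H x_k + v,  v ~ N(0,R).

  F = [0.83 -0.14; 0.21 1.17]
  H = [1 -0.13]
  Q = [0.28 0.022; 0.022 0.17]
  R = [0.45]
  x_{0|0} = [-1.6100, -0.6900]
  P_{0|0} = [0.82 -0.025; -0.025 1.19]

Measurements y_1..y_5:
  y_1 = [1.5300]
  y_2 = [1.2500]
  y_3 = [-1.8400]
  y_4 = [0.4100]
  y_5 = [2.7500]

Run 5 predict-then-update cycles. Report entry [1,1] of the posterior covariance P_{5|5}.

step 1: x^-=[-1.2397, -1.1454]  P^-=[0.8740 -0.0535; -0.0535 1.8229]  S=[1.3688]  K=[0.6436; -0.2122]  nu=[2.6208]  x^+=[0.4472, -1.7016]  P^+=[0.3070 0.1334; 0.1334 1.7612]
step 2: x^-=[0.6094, -1.8970]  P^-=[0.4950 -0.0873; -0.0873 2.6600]  S=[1.0126]  K=[0.5000; -0.4277]  nu=[0.3940]  x^+=[0.8064, -2.0655]  P^+=[0.2418 0.1293; 0.1293 2.4748]
step 3: x^-=[0.9585, -2.2474]  P^-=[0.4651 -0.2195; -0.2195 3.6319]  S=[1.0335]  K=[0.4776; -0.6692]  nu=[-3.0906]  x^+=[-0.5176, -0.1790]  P^+=[0.2293 0.1108; 0.1108 3.1690]
step 4: x^-=[-0.4045, -0.3181]  P^-=[0.4743 -0.3528; -0.3528 4.5727]  S=[1.0933]  K=[0.4758; -0.8663]  nu=[0.7732]  x^+=[-0.0367, -0.9879]  P^+=[0.2268 0.0979; 0.0979 3.7521]
step 5: x^-=[0.1079, -1.1636]  P^-=[0.4871 -0.4608; -0.4608 5.3643]  S=[1.1475]  K=[0.4766; -1.0093]  nu=[2.4908]  x^+=[1.2951, -3.6776]  P^+=[0.2263 0.0912; 0.0912 4.1953]

P_post[1,1] = 4.1953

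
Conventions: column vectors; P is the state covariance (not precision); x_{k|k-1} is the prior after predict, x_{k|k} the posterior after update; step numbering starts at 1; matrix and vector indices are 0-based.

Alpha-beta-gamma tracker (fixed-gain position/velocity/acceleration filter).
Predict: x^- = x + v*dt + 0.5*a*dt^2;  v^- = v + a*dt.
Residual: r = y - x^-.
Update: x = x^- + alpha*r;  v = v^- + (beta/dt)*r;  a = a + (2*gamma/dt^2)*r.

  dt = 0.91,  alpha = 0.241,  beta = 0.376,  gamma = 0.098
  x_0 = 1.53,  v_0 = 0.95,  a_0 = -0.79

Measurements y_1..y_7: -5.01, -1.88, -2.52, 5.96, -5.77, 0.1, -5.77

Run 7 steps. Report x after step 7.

step 1: x_pred=2.0674  r=-7.0774  x^+=0.3617  v^+=-2.6932  a^+=-2.4651
step 2: x_pred=-3.1097  r=1.2297  x^+=-2.8134  v^+=-4.4283  a^+=-2.1741
step 3: x_pred=-7.7433  r=5.2233  x^+=-6.4845  v^+=-4.2485  a^+=-0.9378
step 4: x_pred=-10.7389  r=16.6989  x^+=-6.7145  v^+=1.7979  a^+=3.0146
step 5: x_pred=-3.8302  r=-1.9398  x^+=-4.2977  v^+=3.7397  a^+=2.5555
step 6: x_pred=0.1636  r=-0.0636  x^+=0.1482  v^+=6.0390  a^+=2.5405
step 7: x_pred=6.6956  r=-12.4656  x^+=3.6914  v^+=3.2002  a^+=-0.4100

x_post = 3.6914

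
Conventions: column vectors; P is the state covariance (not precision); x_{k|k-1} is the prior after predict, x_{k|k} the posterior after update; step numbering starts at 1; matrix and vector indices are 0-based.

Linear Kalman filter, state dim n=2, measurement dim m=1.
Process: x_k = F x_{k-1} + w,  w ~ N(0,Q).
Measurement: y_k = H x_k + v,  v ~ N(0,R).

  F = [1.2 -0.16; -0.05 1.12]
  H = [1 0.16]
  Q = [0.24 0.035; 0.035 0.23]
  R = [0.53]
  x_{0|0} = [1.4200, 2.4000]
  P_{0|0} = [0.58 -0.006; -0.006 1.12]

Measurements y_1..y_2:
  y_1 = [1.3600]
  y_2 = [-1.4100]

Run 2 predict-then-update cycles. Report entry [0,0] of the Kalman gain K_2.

step 1: x^-=[1.3200, 2.6170]  P^-=[1.1062 -0.2086; -0.2086 1.6371]  S=[1.6113]  K=[0.6658; 0.0331]  nu=[-0.3787]  x^+=[1.0679, 2.6045]  P^+=[0.3919 -0.2441; -0.2441 1.6353]
step 2: x^-=[0.8647, 2.8636]  P^-=[0.9400 -0.6116; -0.6116 2.3096]  S=[1.3334]  K=[0.6316; -0.1815]  nu=[-2.7329]  x^+=[-0.8613, 3.3597]  P^+=[0.4081 -0.4587; -0.4587 2.2657]

K[0,0] = 0.6316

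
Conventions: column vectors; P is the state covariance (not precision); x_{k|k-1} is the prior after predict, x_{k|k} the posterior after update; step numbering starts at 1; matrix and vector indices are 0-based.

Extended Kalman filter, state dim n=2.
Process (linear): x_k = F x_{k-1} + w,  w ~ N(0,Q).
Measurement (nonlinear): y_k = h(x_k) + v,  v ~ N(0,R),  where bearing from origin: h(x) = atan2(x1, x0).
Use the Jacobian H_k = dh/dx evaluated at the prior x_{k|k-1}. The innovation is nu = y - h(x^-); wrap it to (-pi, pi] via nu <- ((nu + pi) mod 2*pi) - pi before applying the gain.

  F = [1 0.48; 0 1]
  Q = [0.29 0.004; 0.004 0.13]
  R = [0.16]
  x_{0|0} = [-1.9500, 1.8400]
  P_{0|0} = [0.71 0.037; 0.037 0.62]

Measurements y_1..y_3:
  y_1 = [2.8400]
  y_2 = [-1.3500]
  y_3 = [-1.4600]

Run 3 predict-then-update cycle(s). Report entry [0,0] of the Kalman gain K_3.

step 1: x^-=[-1.0668, 1.8400]  P^-=[1.1784 0.3386; 0.3386 0.7500]  H_jac=[-0.4068 -0.2358]  S=[0.4616]  K=[-1.2113; -0.6815]  nu=[0.7438]  x^+=[-1.9677, 1.3331]  P^+=[0.5011 -0.0425; -0.0425 0.5356]
step 2: x^-=[-1.3278, 1.3331]  P^-=[0.8737 0.2186; 0.2186 0.6656]  H_jac=[-0.3766 -0.3751]  S=[0.4393]  K=[-0.9356; -0.7557]  nu=[2.5790]  x^+=[-3.7408, -0.6159]  P^+=[0.4892 -0.0920; -0.0920 0.4147]
step 3: x^-=[-4.0365, -0.6159]  P^-=[0.7864 0.1111; 0.1111 0.5447]  H_jac=[0.0369 -0.2421]  S=[0.1910]  K=[0.0113; -0.6689]  nu=[1.5302]  x^+=[-4.0192, -1.6395]  P^+=[0.7864 0.1125; 0.1125 0.4593]

K[0,0] = 0.0113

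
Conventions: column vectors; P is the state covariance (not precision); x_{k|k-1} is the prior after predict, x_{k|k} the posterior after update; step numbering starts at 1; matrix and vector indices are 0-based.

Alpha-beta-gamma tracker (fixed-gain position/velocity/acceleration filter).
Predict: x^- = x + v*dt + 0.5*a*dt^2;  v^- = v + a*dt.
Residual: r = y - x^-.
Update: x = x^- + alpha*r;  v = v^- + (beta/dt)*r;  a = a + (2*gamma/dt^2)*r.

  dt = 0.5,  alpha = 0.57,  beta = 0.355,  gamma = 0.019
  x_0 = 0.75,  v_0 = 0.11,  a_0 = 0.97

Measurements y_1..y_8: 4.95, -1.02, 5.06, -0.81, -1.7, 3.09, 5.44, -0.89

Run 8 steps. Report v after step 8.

step 1: x_pred=0.9263  r=4.0237  x^+=3.2198  v^+=3.4519  a^+=1.5816
step 2: x_pred=5.1434  r=-6.1634  x^+=1.6303  v^+=-0.1334  a^+=0.6448
step 3: x_pred=1.6442  r=3.4158  x^+=3.5912  v^+=2.6143  a^+=1.1640
step 4: x_pred=5.0438  r=-5.8538  x^+=1.7071  v^+=-0.9600  a^+=0.2742
step 5: x_pred=1.2614  r=-2.9614  x^+=-0.4266  v^+=-2.9255  a^+=-0.1759
step 6: x_pred=-1.9113  r=5.0013  x^+=0.9394  v^+=0.5375  a^+=0.5843
step 7: x_pred=1.2812  r=4.1588  x^+=3.6517  v^+=3.7824  a^+=1.2164
step 8: x_pred=5.6949  r=-6.5849  x^+=1.9415  v^+=-0.2848  a^+=0.2155

v_post = -0.2848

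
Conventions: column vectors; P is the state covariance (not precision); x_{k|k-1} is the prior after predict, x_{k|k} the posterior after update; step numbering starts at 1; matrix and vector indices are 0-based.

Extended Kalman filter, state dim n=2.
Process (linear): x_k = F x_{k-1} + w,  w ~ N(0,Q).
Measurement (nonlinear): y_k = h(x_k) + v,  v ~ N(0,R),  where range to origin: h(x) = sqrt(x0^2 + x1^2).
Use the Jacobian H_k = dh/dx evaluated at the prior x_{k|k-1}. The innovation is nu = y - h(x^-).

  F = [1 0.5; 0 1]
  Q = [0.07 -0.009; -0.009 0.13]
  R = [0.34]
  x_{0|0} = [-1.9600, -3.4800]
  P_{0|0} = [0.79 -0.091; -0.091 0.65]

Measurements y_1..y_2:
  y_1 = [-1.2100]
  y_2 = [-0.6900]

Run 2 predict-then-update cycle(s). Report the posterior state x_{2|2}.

step 1: x^-=[-3.7000, -3.4800]  P^-=[0.9315 0.2250; 0.2250 0.7800]  H_jac=[-0.7284 -0.6851]  S=[1.4250]  K=[-0.5844; -0.4900]  nu=[-6.2894]  x^+=[-0.0248, -0.3979]  P^+=[0.4449 -0.1830; -0.1830 0.4378]
step 2: x^-=[-0.2237, -0.3979]  P^-=[0.4413 0.0269; 0.0269 0.5678]  H_jac=[-0.4901 -0.8717]  S=[0.9004]  K=[-0.2662; -0.5643]  nu=[-1.1465]  x^+=[0.0815, 0.2491]  P^+=[0.3775 -0.1084; -0.1084 0.2811]

x_post = [0.0815, 0.2491]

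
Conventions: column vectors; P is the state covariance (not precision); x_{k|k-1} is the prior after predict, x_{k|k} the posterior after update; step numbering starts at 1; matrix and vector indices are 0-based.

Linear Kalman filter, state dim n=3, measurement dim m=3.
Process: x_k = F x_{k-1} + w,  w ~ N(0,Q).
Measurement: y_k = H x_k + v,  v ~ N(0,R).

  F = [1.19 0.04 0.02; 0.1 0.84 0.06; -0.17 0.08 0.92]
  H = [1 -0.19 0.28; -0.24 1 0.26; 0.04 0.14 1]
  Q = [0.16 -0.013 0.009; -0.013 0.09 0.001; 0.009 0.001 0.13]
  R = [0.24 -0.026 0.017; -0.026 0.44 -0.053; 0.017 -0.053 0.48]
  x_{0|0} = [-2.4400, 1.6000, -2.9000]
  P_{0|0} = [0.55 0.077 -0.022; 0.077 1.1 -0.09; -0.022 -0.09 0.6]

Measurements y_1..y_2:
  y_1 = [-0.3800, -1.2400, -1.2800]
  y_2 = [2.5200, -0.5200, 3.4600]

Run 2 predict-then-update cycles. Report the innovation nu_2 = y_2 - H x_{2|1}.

step 1: x^-=[-2.8976, 0.9260, -2.1252]  P^-=[0.9470 0.1641 -0.1084; 0.1641 0.8774 0.0165; -0.1084 0.0165 0.6523]  S=[1.1450 -0.2180 0.1238; -0.2180 1.3594 0.2734; 0.1238 0.2734 1.1488]  K=[0.8072 0.0925 -0.1504; 0.1297 0.6488 -0.0414; 0.0111 0.0464 0.5538]  nu=[3.2886, -2.3089, 0.8315]  x^+=[-0.5816, -0.1796, -1.7355]  P^+=[0.2335 0.1065 -0.0876; 0.1065 0.3367 -0.1034; -0.0876 -0.1034 0.2815]
step 2: x^-=[-0.7340, -0.3132, -1.5122]  P^-=[0.4972 0.1249 -0.1222; 0.1249 0.3374 -0.0668; -0.1222 -0.0668 0.3865]  S=[0.6709 -0.0896 0.0392; -0.0896 0.7527 0.0496; 0.0392 0.0496 0.8468]  K=[0.6698 0.0538 -0.1343; 0.1193 0.4026 -0.0463; -0.0204 0.0525 0.4375]  nu=[3.6179, 0.0102, 5.0454]  x^+=[1.0121, -0.1109, 0.6215]  P^+=[0.1930 0.0791 -0.0747; 0.0791 0.2149 -0.0748; -0.0747 -0.0748 0.2203]

innov = [3.6179, 0.0102, 5.0454]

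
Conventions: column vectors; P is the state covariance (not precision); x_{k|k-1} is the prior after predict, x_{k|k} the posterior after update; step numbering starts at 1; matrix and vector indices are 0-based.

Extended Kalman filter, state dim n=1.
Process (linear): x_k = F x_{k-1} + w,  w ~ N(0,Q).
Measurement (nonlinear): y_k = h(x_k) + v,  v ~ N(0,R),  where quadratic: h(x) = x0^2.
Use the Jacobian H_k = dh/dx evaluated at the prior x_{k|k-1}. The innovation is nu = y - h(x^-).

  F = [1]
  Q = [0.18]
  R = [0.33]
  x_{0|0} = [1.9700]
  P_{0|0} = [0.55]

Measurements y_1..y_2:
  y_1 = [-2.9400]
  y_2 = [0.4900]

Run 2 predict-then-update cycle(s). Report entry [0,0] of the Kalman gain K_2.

K[0,0] = 0.2913

step 1: x^-=[1.9700]  P^-=[0.7300]  H_jac=[3.9400]  S=[11.6622]  K=[0.2466]  nu=[-6.8209]  x^+=[0.2878]  P^+=[0.0207]
step 2: x^-=[0.2878]  P^-=[0.2007]  H_jac=[0.5756]  S=[0.3965]  K=[0.2913]  nu=[0.4072]  x^+=[0.4064]  P^+=[0.1670]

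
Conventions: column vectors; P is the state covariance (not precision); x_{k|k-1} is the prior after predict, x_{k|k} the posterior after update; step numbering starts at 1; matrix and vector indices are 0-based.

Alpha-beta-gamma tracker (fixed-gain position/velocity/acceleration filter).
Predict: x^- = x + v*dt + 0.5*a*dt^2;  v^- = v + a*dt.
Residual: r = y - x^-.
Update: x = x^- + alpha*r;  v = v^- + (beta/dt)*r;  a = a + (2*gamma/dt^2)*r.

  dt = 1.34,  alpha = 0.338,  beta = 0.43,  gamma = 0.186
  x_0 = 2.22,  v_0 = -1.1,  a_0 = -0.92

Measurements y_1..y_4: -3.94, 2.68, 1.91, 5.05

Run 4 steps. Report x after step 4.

step 1: x_pred=-0.0800  r=-3.8600  x^+=-1.3847  v^+=-3.5715  a^+=-1.7197
step 2: x_pred=-7.7144  r=10.3944  x^+=-4.2011  v^+=-2.5403  a^+=0.4337
step 3: x_pred=-7.2157  r=9.1257  x^+=-4.1312  v^+=0.9693  a^+=2.3243
step 4: x_pred=-0.7456  r=5.7956  x^+=1.2133  v^+=5.9437  a^+=3.5250

x_post = 1.2133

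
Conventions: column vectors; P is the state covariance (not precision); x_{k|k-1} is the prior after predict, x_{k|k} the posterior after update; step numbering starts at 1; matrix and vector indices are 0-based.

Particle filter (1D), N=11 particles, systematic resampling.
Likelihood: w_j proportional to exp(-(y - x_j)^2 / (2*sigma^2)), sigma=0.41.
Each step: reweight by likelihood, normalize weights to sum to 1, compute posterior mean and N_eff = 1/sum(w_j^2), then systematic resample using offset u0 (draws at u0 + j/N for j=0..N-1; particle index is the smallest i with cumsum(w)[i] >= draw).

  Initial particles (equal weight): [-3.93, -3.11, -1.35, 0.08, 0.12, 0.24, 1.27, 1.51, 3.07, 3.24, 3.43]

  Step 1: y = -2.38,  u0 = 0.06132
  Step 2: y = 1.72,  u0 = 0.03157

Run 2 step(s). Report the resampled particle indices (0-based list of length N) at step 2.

step 1: w=[0.0032, 0.8252, 0.1716, 0.0000, 0.0000, 0.0000, 0.0000, 0.0000, 0.0000, 0.0000, 0.0000]  mean=-2.8106  Neff=1.4075  idx=[1, 1, 1, 1, 1, 1, 1, 1, 1, 2, 2]
step 2: w=[0.0000, 0.0000, 0.0000, 0.0000, 0.0000, 0.0000, 0.0000, 0.0000, 0.0000, 0.5000, 0.5000]  mean=-1.3500  Neff=2.0000  idx=[9, 9, 9, 9, 9, 9, 10, 10, 10, 10, 10]

resampled_idx = [9, 9, 9, 9, 9, 9, 10, 10, 10, 10, 10]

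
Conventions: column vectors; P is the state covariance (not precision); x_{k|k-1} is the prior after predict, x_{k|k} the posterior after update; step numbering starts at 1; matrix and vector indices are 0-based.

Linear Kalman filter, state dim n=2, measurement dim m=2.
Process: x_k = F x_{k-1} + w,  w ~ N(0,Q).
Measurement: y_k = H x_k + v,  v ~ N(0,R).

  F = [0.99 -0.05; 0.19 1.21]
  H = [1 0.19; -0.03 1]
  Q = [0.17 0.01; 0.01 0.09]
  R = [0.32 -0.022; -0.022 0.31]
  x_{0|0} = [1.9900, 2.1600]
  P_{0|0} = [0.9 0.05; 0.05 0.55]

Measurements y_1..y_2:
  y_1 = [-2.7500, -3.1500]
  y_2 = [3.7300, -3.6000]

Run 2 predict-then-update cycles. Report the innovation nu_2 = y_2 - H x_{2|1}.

innov = [5.7764, -0.9652]

step 1: x^-=[1.8621, 2.9917]  P^-=[1.0485 0.2054; 0.2054 0.9507]  S=[1.4809 0.3314; 0.3314 1.2494]  K=[0.7476 -0.0591; 0.0973 0.7302]  nu=[-5.1805, -6.0858]  x^+=[-1.6513, -1.9563]  P^+=[0.2457 -0.0274; -0.0274 0.2234]
step 2: x^-=[-1.5370, -2.6809]  P^-=[0.4141 0.0102; 0.0102 0.4134]  S=[0.7529 0.0542; 0.0542 0.7231]  K=[0.5558 -0.0448; 0.0771 0.5654]  nu=[5.7764, -0.9652]  x^+=[1.7169, -2.7814]  P^+=[0.1828 -0.0206; -0.0206 0.1730]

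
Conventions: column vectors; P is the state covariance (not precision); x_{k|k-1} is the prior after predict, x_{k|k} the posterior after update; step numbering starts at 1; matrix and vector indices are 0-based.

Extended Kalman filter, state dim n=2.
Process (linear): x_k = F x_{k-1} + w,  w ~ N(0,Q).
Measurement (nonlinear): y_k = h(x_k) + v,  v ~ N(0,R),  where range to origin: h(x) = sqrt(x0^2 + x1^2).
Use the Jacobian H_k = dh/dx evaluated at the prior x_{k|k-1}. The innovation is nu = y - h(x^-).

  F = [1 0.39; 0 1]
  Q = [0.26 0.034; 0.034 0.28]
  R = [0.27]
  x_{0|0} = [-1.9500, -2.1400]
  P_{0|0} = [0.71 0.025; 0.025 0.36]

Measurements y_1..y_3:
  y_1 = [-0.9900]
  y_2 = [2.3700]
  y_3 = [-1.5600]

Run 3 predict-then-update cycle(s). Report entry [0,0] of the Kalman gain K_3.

step 1: x^-=[-2.7846, -2.1400]  P^-=[1.0443 0.1994; 0.1994 0.6400]  H_jac=[-0.7929 -0.6094]  S=[1.3568]  K=[-0.6998; -0.4039]  nu=[-4.5019]  x^+=[0.3658, -0.3215]  P^+=[0.3798 -0.1841; -0.1841 0.4186]
step 2: x^-=[0.2404, -0.3215]  P^-=[0.5598 0.0131; 0.0131 0.6986]  H_jac=[0.5989 -0.8008]  S=[0.9063]  K=[0.3584; -0.6087]  nu=[1.9686]  x^+=[0.9460, -1.5196]  P^+=[0.4434 0.2108; 0.2108 0.3629]
step 3: x^-=[0.3533, -1.5196]  P^-=[0.9231 0.3863; 0.3863 0.6429]  H_jac=[0.2265 -0.9740]  S=[0.7568]  K=[-0.2210; -0.7118]  nu=[-3.1202]  x^+=[1.0429, 0.7012]  P^+=[0.8861 0.2673; 0.2673 0.2594]

K[0,0] = -0.2210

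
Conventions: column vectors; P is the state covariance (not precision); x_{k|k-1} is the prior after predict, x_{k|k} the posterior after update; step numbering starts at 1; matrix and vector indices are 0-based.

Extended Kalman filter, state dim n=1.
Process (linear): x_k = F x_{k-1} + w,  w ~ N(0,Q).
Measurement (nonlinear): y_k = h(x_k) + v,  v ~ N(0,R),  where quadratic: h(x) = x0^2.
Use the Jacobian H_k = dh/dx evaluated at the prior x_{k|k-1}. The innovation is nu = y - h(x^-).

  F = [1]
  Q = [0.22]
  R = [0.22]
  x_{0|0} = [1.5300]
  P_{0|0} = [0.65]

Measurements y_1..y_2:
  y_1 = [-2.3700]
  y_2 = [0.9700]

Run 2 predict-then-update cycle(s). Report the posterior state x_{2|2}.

step 1: x^-=[1.5300]  P^-=[0.8700]  H_jac=[3.0600]  S=[8.3663]  K=[0.3182]  nu=[-4.7109]  x^+=[0.0310]  P^+=[0.0229]
step 2: x^-=[0.0310]  P^-=[0.2429]  H_jac=[0.0619]  S=[0.2209]  K=[0.0681]  nu=[0.9690]  x^+=[0.0970]  P^+=[0.2419]

x_post = [0.0970]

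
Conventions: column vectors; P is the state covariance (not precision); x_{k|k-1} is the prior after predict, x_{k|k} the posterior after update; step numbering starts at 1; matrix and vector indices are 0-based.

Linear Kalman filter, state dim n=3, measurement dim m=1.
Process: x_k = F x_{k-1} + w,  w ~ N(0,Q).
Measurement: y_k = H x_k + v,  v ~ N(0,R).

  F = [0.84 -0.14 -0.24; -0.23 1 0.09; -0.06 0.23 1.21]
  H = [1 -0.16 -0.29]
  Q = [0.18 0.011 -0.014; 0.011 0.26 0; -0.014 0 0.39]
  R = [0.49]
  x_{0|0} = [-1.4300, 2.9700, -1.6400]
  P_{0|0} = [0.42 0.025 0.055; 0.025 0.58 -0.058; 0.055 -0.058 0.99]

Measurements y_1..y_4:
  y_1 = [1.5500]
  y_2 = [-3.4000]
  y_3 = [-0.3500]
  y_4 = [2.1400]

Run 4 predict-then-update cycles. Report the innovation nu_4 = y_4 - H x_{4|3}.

innov = [3.5818]

step 1: x^-=[-1.2234, 3.1513, -1.2155]  P^-=[0.5128 -0.1291 -0.2666; -0.1291 0.8460 0.1572; -0.2666 0.1572 1.8307]  S=[1.3889]  K=[0.4397; -0.2232; -0.5923]  nu=[2.9251]  x^+=[0.0629, 2.4984, -2.9480]  P^+=[0.2442 0.0073 0.0952; 0.0073 0.7768 -0.0264; 0.0952 -0.0264 1.3435]
step 2: x^-=[0.4106, 2.2186, -2.9962]  P^-=[0.4031 -0.1485 -0.3360; -0.1485 1.0486 0.2680; -0.3360 0.2680 2.3702]  S=[1.3865]  K=[0.3781; -0.2842; -0.7690]  nu=[-4.3245]  x^+=[-1.2246, 3.4475, 0.3293]  P^+=[0.2048 0.0005 0.0672; 0.0005 0.9366 -0.0350; 0.0672 -0.0350 1.5503]
step 3: x^-=[-1.5904, 3.7588, 1.2648]  P^-=[0.4026 -0.1752 -0.4275; -0.1752 1.2107 0.3249; -0.4275 0.3249 2.6808]  S=[1.4832]  K=[0.3739; -0.3122; -0.8474]  nu=[2.2086]  x^+=[-0.7645, 3.0692, -0.6068]  P^+=[0.1952 -0.0020 0.0425; -0.0020 1.0661 -0.0675; 0.0425 -0.0675 1.6157]
step 4: x^-=[-0.9263, 3.1904, 0.0176]  P^-=[0.4105 -0.1900 -0.4688; -0.1900 1.3365 0.3289; -0.4688 0.3289 2.7690]  S=[1.5308]  K=[0.3768; -0.3261; -0.8652]  nu=[3.5818]  x^+=[0.4235, 2.0223, -3.0813]  P^+=[0.1931 -0.0019 0.0303; -0.0019 1.1737 -0.1030; 0.0303 -0.1030 1.6231]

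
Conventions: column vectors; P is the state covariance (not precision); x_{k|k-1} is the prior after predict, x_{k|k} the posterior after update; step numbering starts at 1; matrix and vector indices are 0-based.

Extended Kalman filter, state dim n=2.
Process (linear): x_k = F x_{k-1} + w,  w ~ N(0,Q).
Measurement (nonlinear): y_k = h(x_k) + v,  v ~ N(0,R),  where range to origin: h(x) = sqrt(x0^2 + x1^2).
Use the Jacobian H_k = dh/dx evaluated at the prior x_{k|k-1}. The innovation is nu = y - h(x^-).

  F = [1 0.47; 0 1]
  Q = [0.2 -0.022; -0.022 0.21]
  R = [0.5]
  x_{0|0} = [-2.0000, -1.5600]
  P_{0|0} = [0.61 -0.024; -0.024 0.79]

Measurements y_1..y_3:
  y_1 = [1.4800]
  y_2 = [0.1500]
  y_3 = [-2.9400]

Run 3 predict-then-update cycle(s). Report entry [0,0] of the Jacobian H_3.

step 1: x^-=[-2.7332, -1.5600]  P^-=[0.9620 0.3253; 0.3253 1.0000]  H_jac=[-0.8685 -0.4957]  S=[1.7514]  K=[-0.5691; -0.4443]  nu=[-1.6671]  x^+=[-1.7845, -0.8193]  P^+=[0.3947 -0.1176; -0.1176 0.6542]
step 2: x^-=[-2.1695, -0.8193]  P^-=[0.6287 0.1679; 0.1679 0.8642]  H_jac=[-0.9355 -0.3533]  S=[1.2691]  K=[-0.5102; -0.3643]  nu=[-2.1691]  x^+=[-1.0629, -0.0290]  P^+=[0.2984 -0.0680; -0.0680 0.6957]
step 3: x^-=[-1.0765, -0.0290]  P^-=[0.5881 0.2370; 0.2370 0.9057]  H_jac=[-0.9996 -0.0269]  S=[1.1011]  K=[-0.5397; -0.2373]  nu=[-4.0169]  x^+=[1.0915, 0.9242]  P^+=[0.2674 0.0960; 0.0960 0.8437]

H_jac[0,0] = -0.9996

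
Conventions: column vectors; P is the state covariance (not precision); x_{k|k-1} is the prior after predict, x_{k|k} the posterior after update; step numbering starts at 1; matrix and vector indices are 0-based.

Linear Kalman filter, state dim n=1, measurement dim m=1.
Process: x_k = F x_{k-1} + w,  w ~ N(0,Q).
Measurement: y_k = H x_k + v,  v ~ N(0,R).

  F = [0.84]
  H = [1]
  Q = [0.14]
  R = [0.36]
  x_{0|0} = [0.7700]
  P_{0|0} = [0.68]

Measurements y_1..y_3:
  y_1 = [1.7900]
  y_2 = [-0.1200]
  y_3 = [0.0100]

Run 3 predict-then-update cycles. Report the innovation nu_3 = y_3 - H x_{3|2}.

step 1: x^-=[0.6468]  P^-=[0.6198]  S=[0.9798]  K=[0.6326]  nu=[1.1432]  x^+=[1.3700]  P^+=[0.2277]
step 2: x^-=[1.1508]  P^-=[0.3007]  S=[0.6607]  K=[0.4551]  nu=[-1.2708]  x^+=[0.5724]  P^+=[0.1638]
step 3: x^-=[0.4808]  P^-=[0.2556]  S=[0.6156]  K=[0.4152]  nu=[-0.4708]  x^+=[0.2853]  P^+=[0.1495]

innov = [-0.4708]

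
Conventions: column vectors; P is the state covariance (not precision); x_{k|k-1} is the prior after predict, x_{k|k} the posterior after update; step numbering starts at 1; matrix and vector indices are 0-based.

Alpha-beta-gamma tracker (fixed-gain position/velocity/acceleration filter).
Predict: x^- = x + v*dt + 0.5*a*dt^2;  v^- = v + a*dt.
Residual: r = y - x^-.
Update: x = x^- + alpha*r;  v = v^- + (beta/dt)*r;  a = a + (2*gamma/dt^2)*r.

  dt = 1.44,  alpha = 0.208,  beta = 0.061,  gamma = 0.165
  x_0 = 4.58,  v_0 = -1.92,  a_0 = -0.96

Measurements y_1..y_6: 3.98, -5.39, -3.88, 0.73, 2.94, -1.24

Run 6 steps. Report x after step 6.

step 1: x_pred=0.8199  r=3.1601  x^+=1.4772  v^+=-3.1685  a^+=-0.4571
step 2: x_pred=-3.5594  r=-1.8306  x^+=-3.9402  v^+=-3.9043  a^+=-0.7484
step 3: x_pred=-10.3383  r=6.4583  x^+=-8.9950  v^+=-4.7084  a^+=0.2794
step 4: x_pred=-15.4854  r=16.2154  x^+=-12.1126  v^+=-3.6192  a^+=2.8600
step 5: x_pred=-14.3590  r=17.2990  x^+=-10.7608  v^+=1.2320  a^+=5.6130
step 6: x_pred=-3.1673  r=1.9273  x^+=-2.7664  v^+=9.3963  a^+=5.9197

x_post = -2.7664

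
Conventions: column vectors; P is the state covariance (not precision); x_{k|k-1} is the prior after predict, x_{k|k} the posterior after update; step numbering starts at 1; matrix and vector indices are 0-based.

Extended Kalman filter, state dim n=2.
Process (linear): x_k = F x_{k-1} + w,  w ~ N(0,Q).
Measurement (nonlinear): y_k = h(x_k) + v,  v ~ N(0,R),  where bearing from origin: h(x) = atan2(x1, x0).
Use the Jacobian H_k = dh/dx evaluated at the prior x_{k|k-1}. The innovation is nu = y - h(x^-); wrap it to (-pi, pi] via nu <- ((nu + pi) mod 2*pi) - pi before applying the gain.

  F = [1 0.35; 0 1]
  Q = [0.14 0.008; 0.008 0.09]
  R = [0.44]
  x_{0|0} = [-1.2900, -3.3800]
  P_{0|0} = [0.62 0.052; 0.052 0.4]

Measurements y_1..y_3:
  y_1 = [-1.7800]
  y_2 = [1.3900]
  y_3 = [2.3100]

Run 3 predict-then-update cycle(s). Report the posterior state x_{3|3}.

x_post = [-5.4244, -3.1180]

step 1: x^-=[-2.4730, -3.3800]  P^-=[0.8454 0.2000; 0.2000 0.4900]  H_jac=[0.1927 -0.1410]  S=[0.4703]  K=[0.2865; -0.0650]  nu=[0.4225]  x^+=[-2.3520, -3.4074]  P^+=[0.8068 0.2087; 0.2087 0.4880]
step 2: x^-=[-3.5446, -3.4074]  P^-=[1.1527 0.3876; 0.3876 0.5780]  H_jac=[0.1410 -0.1466]  S=[0.4593]  K=[0.2300; -0.0656]  nu=[-2.5173]  x^+=[-4.1236, -3.2423]  P^+=[1.1284 0.3945; 0.3945 0.5760]
step 3: x^-=[-5.2584, -3.2423]  P^-=[1.6151 0.6041; 0.6041 0.6660]  H_jac=[0.0850 -0.1378]  S=[0.4502]  K=[0.1199; -0.0899]  nu=[-1.3841]  x^+=[-5.4244, -3.1180]  P^+=[1.6086 0.6089; 0.6089 0.6624]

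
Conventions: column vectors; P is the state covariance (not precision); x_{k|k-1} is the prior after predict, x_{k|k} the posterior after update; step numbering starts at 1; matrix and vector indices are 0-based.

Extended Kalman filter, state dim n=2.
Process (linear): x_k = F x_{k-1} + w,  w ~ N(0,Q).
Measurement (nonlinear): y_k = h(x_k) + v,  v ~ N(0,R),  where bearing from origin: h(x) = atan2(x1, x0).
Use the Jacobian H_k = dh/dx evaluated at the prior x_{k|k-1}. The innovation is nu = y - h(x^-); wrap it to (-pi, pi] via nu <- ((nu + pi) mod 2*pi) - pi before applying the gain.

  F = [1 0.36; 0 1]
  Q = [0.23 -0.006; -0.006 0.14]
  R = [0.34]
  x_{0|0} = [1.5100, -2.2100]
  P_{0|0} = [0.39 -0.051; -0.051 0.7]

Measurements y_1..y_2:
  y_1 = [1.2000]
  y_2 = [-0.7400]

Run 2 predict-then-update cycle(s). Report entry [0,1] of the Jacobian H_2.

H_jac[0,1] = 0.3762

step 1: x^-=[0.7144, -2.2100]  P^-=[0.6740 0.1950; 0.1950 0.8400]  H_jac=[0.4097 0.1324]  S=[0.4890]  K=[0.6175; 0.3908]  nu=[2.4581]  x^+=[2.2322, -1.2492]  P^+=[0.4876 0.0770; 0.0770 0.7653]
step 2: x^-=[1.7825, -1.2492]  P^-=[0.8722 0.3465; 0.3465 0.9053]  H_jac=[0.2637 0.3762]  S=[0.5975]  K=[0.6030; 0.7229]  nu=[-0.1287]  x^+=[1.7049, -1.3423]  P^+=[0.6549 0.0860; 0.0860 0.5930]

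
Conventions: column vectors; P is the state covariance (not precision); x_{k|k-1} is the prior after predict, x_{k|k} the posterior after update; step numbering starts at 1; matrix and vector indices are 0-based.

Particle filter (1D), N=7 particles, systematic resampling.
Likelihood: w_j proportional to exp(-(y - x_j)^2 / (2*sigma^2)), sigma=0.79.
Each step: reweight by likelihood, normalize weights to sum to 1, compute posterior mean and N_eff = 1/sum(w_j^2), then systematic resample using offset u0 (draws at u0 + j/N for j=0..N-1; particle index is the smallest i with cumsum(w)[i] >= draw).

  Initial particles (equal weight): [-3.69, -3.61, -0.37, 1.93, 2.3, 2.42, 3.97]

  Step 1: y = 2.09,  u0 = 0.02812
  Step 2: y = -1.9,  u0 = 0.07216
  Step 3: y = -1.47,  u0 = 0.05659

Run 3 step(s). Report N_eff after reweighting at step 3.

N_eff = 6.2264

step 1: w=[0.0000, 0.0000, 0.0027, 0.3346, 0.3297, 0.3130, 0.0201]  mean=2.2402  Neff=3.1350  idx=[3, 3, 3, 4, 4, 5, 5]
step 2: w=[0.3061, 0.3061, 0.3061, 0.0283, 0.0283, 0.0125, 0.0125]  mean=1.9632  Neff=3.5328  idx=[0, 0, 1, 1, 2, 2, 3]
step 3: w=[0.1634, 0.1634, 0.1634, 0.1634, 0.1634, 0.1634, 0.0195]  mean=1.9372  Neff=6.2264  idx=[0, 1, 2, 2, 3, 4, 5]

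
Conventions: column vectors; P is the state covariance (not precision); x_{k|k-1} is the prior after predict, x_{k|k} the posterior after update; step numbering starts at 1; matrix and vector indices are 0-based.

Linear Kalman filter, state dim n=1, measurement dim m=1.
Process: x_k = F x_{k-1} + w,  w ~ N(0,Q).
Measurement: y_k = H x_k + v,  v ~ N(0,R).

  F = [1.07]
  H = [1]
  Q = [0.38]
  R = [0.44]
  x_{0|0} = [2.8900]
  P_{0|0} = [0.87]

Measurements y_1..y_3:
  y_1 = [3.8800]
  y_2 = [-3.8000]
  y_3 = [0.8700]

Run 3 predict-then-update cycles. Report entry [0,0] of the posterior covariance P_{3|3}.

step 1: x^-=[3.0923]  P^-=[1.3761]  S=[1.8161]  K=[0.7577]  nu=[0.7877]  x^+=[3.6892]  P^+=[0.3334]
step 2: x^-=[3.9474]  P^-=[0.7617]  S=[1.2017]  K=[0.6339]  nu=[-7.7474]  x^+=[-0.9633]  P^+=[0.2789]
step 3: x^-=[-1.0308]  P^-=[0.6993]  S=[1.1393]  K=[0.6138]  nu=[1.9008]  x^+=[0.1359]  P^+=[0.2701]

P_post[0,0] = 0.2701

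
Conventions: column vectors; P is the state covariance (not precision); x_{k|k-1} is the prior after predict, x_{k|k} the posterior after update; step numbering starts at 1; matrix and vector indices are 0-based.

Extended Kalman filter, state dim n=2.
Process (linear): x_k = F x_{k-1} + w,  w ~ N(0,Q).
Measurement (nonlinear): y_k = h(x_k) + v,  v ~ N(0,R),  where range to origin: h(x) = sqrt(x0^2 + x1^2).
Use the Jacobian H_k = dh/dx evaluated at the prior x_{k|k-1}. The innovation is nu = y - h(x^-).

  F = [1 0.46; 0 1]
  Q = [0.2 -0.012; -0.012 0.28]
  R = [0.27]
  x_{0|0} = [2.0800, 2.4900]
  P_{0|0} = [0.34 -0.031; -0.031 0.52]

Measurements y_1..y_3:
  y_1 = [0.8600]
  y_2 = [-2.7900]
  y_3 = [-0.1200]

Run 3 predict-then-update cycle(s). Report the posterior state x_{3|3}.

step 1: x^-=[3.2254, 2.4900]  P^-=[0.6215 0.1962; 0.1962 0.8000]  H_jac=[0.7916 0.6111]  S=[1.1480]  K=[0.5330; 0.5611]  nu=[-3.2147]  x^+=[1.5120, 0.6861]  P^+=[0.2954 -0.1471; -0.1471 0.4385]
step 2: x^-=[1.8276, 0.6861]  P^-=[0.4528 0.0426; 0.0426 0.7185]  H_jac=[0.9362 0.3515]  S=[0.7837]  K=[0.5601; 0.3731]  nu=[-4.7421]  x^+=[-0.8283, -1.0833]  P^+=[0.2070 -0.1212; -0.1212 0.6094]
step 3: x^-=[-1.3266, -1.0833]  P^-=[0.4245 0.1472; 0.1472 0.8894]  H_jac=[-0.7746 -0.6325]  S=[1.0247]  K=[-0.4117; -0.6603]  nu=[-1.8327]  x^+=[-0.5721, 0.1268]  P^+=[0.2508 -0.1314; -0.1314 0.4427]

x_post = [-0.5721, 0.1268]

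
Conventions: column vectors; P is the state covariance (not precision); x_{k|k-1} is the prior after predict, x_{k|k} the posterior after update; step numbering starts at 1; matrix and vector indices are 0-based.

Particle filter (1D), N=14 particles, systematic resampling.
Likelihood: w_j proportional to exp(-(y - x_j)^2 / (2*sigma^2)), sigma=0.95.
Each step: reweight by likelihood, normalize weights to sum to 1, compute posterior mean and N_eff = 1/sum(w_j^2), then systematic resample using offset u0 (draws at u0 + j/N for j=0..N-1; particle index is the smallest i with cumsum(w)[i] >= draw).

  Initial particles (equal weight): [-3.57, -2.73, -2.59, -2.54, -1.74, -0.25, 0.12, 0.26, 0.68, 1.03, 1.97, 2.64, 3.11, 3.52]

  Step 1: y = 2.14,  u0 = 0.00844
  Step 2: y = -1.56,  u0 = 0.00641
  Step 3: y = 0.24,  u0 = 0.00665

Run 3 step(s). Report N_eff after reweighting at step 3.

N_eff = 13.9981

step 1: w=[0.0000, 0.0000, 0.0000, 0.0000, 0.0001, 0.0108, 0.0268, 0.0362, 0.0788, 0.1297, 0.2525, 0.2234, 0.1524, 0.0893]  mean=2.0726  Neff=5.8804  idx=[5, 8, 8, 9, 10, 10, 10, 10, 11, 11, 11, 12, 12, 13]
step 2: w=[0.7169, 0.1151, 0.1151, 0.0451, 0.0019, 0.0019, 0.0019, 0.0019, 0.0001, 0.0001, 0.0001, 0.0000, 0.0000, 0.0000]  mean=0.0394  Neff=1.8434  idx=[0, 0, 0, 0, 0, 0, 0, 0, 0, 0, 1, 1, 2, 2]
step 3: w=[0.0709, 0.0709, 0.0709, 0.0709, 0.0709, 0.0709, 0.0709, 0.0709, 0.0709, 0.0709, 0.0728, 0.0728, 0.0728, 0.0728]  mean=0.0206  Neff=13.9981  idx=[0, 1, 2, 3, 4, 5, 6, 7, 8, 9, 10, 11, 12, 13]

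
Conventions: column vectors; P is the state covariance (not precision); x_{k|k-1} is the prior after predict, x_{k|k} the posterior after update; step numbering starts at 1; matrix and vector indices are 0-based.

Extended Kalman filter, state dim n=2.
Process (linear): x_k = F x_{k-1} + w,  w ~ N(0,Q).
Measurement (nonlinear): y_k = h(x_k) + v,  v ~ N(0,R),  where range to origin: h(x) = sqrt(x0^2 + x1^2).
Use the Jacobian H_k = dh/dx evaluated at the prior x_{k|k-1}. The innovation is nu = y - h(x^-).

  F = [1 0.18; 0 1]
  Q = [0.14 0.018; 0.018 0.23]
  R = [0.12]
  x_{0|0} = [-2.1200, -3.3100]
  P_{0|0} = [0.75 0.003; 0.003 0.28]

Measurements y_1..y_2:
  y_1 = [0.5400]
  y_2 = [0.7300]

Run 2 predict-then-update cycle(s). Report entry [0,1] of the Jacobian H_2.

step 1: x^-=[-2.7158, -3.3100]  P^-=[0.9002 0.0714; 0.0714 0.5100]  H_jac=[-0.6343 -0.7731]  S=[0.8570]  K=[-0.7307; -0.5129]  nu=[-3.7415]  x^+=[0.0180, -1.3909]  P^+=[0.4426 -0.2498; -0.2498 0.2845]
step 2: x^-=[-0.2324, -1.3909]  P^-=[0.5019 -0.1805; -0.1805 0.5145]  H_jac=[-0.1648 -0.9863]  S=[0.5755]  K=[0.1657; -0.8301]  nu=[-0.6802]  x^+=[-0.3451, -0.8263]  P^+=[0.4861 -0.1014; -0.1014 0.1179]

H_jac[0,1] = -0.9863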